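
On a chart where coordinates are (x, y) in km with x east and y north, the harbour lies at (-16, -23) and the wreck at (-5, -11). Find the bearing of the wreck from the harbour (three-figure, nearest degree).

Δeast = -5 − -16 = 11.00; Δnorth = -11 − -23 = 12.00.
Bearing = atan2(Δeast, Δnorth) mod 360° = 42.51° ≈ 043°.

043°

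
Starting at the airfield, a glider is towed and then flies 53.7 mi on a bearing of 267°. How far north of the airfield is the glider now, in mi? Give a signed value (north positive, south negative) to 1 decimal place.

Leg 1 (267°, 53.7 mi): east 53.7 sin 267° = -53.63, north 53.7 cos 267° = -2.81
Net north component: -2.81 mi.

-2.8 mi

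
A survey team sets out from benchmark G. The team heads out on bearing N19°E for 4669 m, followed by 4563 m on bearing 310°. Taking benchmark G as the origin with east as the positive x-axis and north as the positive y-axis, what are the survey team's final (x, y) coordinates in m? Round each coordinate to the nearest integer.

(-1975, 7348)

Leg 1 (N19°E, 4669 m): east 4669 sin 19° = 1520.08, north 4669 cos 19° = 4414.63
Leg 2 (310°, 4563 m): east 4563 sin 310° = -3495.46, north 4563 cos 310° = 2933.04
Summing: -1975.38 m east, 7347.67 m north → (-1975, 7348).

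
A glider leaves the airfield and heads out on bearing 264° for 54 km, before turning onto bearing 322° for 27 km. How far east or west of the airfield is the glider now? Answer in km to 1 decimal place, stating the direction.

Leg 1 (264°, 54 km): east 54 sin 264° = -53.70, north 54 cos 264° = -5.64
Leg 2 (322°, 27 km): east 27 sin 322° = -16.62, north 27 cos 322° = 21.28
Net east component: -70.33 km.

70.3 km west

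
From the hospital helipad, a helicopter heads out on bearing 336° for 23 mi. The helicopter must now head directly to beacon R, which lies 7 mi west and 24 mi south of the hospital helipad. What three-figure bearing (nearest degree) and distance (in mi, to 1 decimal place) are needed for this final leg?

177°, 45.1 mi

Leg 1 (336°, 23 mi): east 23 sin 336° = -9.35, north 23 cos 336° = 21.01
Current position: (-9.35, 21.01). Target: (-7, -24). Remaining: Δeast = 2.35, Δnorth = -45.01.
Bearing = atan2(2.35, -45.01) mod 360° = 177.01°; distance = √((2.35)² + (-45.01)²) = 45.073 mi.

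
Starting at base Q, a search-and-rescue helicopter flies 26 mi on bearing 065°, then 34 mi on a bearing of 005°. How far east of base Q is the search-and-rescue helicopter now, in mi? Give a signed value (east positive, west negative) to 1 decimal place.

Leg 1 (065°, 26 mi): east 26 sin 65° = 23.56, north 26 cos 65° = 10.99
Leg 2 (005°, 34 mi): east 34 sin 5° = 2.96, north 34 cos 5° = 33.87
Net east component: 26.53 mi.

26.5 mi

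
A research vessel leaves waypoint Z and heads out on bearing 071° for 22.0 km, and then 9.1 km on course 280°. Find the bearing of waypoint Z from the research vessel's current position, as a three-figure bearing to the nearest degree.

234°

Leg 1 (071°, 22.0 km): east 22.0 sin 71° = 20.80, north 22.0 cos 71° = 7.16
Leg 2 (280°, 9.1 km): east 9.1 sin 280° = -8.96, north 9.1 cos 280° = 1.58
Net displacement: 11.84 east, 8.74 north. Direction back to start is (-11.84, -8.74): bearing = atan2(-11.84, -8.74) mod 360° = 233.56° ≈ 234°.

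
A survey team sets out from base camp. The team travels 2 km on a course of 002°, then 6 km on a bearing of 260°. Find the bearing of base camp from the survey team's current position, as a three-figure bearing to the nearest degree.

Leg 1 (002°, 2 km): east 2 sin 2° = 0.07, north 2 cos 2° = 2.00
Leg 2 (260°, 6 km): east 6 sin 260° = -5.91, north 6 cos 260° = -1.04
Net displacement: -5.84 east, 0.96 north. Direction back to start is (5.84, -0.96): bearing = atan2(5.84, -0.96) mod 360° = 99.31° ≈ 099°.

099°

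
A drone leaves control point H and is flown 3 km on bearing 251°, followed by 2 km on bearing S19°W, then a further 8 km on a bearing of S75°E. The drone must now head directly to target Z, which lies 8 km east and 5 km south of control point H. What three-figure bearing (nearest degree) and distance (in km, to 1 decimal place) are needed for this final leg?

091°, 3.8 km

Leg 1 (251°, 3 km): east 3 sin 251° = -2.84, north 3 cos 251° = -0.98
Leg 2 (S19°W, 2 km): east 2 sin 199° = -0.65, north 2 cos 199° = -1.89
Leg 3 (S75°E, 8 km): east 8 sin 105° = 7.73, north 8 cos 105° = -2.07
Current position: (4.24, -4.94). Target: (8, -5). Remaining: Δeast = 3.76, Δnorth = -0.06.
Bearing = atan2(3.76, -0.06) mod 360° = 90.94°; distance = √((3.76)² + (-0.06)²) = 3.761 km.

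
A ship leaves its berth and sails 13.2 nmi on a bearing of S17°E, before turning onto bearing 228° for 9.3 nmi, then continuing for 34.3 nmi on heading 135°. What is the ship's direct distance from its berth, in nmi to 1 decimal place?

48.0 nmi

Leg 1 (S17°E, 13.2 nmi): east 13.2 sin 163° = 3.86, north 13.2 cos 163° = -12.62
Leg 2 (228°, 9.3 nmi): east 9.3 sin 228° = -6.91, north 9.3 cos 228° = -6.22
Leg 3 (135°, 34.3 nmi): east 34.3 sin 135° = 24.25, north 34.3 cos 135° = -24.25
Net: 21.20 east, -43.10 north. Distance = √((21.20)² + (-43.10)²) = 48.032 nmi.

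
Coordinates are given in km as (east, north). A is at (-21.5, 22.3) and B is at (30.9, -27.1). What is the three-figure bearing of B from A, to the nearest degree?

133°

Δeast = 30.9 − -21.5 = 52.40; Δnorth = -27.1 − 22.3 = -49.40.
Bearing = atan2(Δeast, Δnorth) mod 360° = 133.31° ≈ 133°.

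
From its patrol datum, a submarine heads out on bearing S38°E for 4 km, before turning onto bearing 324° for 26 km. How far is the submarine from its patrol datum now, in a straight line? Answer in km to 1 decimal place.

22.0 km

Leg 1 (S38°E, 4 km): east 4 sin 142° = 2.46, north 4 cos 142° = -3.15
Leg 2 (324°, 26 km): east 26 sin 324° = -15.28, north 26 cos 324° = 21.03
Net: -12.82 east, 17.88 north. Distance = √((-12.82)² + (17.88)²) = 22.003 km.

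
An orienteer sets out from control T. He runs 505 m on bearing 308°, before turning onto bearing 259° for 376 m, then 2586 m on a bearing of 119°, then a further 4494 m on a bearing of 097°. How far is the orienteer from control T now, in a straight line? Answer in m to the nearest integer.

6157 m

Leg 1 (308°, 505 m): east 505 sin 308° = -397.95, north 505 cos 308° = 310.91
Leg 2 (259°, 376 m): east 376 sin 259° = -369.09, north 376 cos 259° = -71.74
Leg 3 (119°, 2586 m): east 2586 sin 119° = 2261.77, north 2586 cos 119° = -1253.72
Leg 4 (097°, 4494 m): east 4494 sin 97° = 4460.50, north 4494 cos 97° = -547.68
Net: 5955.23 east, -1562.23 north. Distance = √((5955.23)² + (-1562.23)²) = 6156.733 m.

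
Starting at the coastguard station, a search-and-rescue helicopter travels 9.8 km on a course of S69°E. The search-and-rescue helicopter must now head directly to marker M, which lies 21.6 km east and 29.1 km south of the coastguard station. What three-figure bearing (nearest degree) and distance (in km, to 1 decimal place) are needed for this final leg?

Leg 1 (S69°E, 9.8 km): east 9.8 sin 111° = 9.15, north 9.8 cos 111° = -3.51
Current position: (9.15, -3.51). Target: (21.6, -29.1). Remaining: Δeast = 12.45, Δnorth = -25.59.
Bearing = atan2(12.45, -25.59) mod 360° = 154.05°; distance = √((12.45)² + (-25.59)²) = 28.456 km.

154°, 28.5 km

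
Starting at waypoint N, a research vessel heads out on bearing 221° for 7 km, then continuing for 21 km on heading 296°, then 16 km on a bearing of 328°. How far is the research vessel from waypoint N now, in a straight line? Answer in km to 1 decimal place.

Leg 1 (221°, 7 km): east 7 sin 221° = -4.59, north 7 cos 221° = -5.28
Leg 2 (296°, 21 km): east 21 sin 296° = -18.87, north 21 cos 296° = 9.21
Leg 3 (328°, 16 km): east 16 sin 328° = -8.48, north 16 cos 328° = 13.57
Net: -31.95 east, 17.49 north. Distance = √((-31.95)² + (17.49)²) = 36.421 km.

36.4 km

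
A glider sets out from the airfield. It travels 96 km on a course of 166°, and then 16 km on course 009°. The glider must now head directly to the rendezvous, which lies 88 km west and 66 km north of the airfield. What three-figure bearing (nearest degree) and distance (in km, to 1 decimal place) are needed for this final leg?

Leg 1 (166°, 96 km): east 96 sin 166° = 23.22, north 96 cos 166° = -93.15
Leg 2 (009°, 16 km): east 16 sin 9° = 2.50, north 16 cos 9° = 15.80
Current position: (25.73, -77.35). Target: (-88, 66). Remaining: Δeast = -113.73, Δnorth = 143.35.
Bearing = atan2(-113.73, 143.35) mod 360° = 321.57°; distance = √((-113.73)² + (143.35)²) = 182.980 km.

322°, 183.0 km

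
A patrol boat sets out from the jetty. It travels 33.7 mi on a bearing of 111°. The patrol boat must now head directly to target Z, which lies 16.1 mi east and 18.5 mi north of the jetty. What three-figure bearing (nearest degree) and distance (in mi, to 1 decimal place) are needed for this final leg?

333°, 34.2 mi

Leg 1 (111°, 33.7 mi): east 33.7 sin 111° = 31.46, north 33.7 cos 111° = -12.08
Current position: (31.46, -12.08). Target: (16.1, 18.5). Remaining: Δeast = -15.36, Δnorth = 30.58.
Bearing = atan2(-15.36, 30.58) mod 360° = 333.33°; distance = √((-15.36)² + (30.58)²) = 34.219 mi.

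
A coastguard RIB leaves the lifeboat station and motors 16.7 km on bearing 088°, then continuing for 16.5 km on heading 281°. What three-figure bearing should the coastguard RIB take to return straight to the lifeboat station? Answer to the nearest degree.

188°

Leg 1 (088°, 16.7 km): east 16.7 sin 88° = 16.69, north 16.7 cos 88° = 0.58
Leg 2 (281°, 16.5 km): east 16.5 sin 281° = -16.20, north 16.5 cos 281° = 3.15
Net displacement: 0.49 east, 3.73 north. Direction back to start is (-0.49, -3.73): bearing = atan2(-0.49, -3.73) mod 360° = 187.53° ≈ 188°.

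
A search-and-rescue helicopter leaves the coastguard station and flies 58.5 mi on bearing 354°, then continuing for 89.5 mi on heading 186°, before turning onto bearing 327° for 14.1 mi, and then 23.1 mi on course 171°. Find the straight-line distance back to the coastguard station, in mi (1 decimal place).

Leg 1 (354°, 58.5 mi): east 58.5 sin 354° = -6.11, north 58.5 cos 354° = 58.18
Leg 2 (186°, 89.5 mi): east 89.5 sin 186° = -9.36, north 89.5 cos 186° = -89.01
Leg 3 (327°, 14.1 mi): east 14.1 sin 327° = -7.68, north 14.1 cos 327° = 11.83
Leg 4 (171°, 23.1 mi): east 23.1 sin 171° = 3.61, north 23.1 cos 171° = -22.82
Net: -19.54 east, -41.82 north. Distance = √((-19.54)² + (-41.82)²) = 46.159 mi.

46.2 mi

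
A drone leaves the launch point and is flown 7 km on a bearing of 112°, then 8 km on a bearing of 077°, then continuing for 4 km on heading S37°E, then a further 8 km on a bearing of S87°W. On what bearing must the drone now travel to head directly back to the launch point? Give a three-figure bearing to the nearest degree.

297°

Leg 1 (112°, 7 km): east 7 sin 112° = 6.49, north 7 cos 112° = -2.62
Leg 2 (077°, 8 km): east 8 sin 77° = 7.79, north 8 cos 77° = 1.80
Leg 3 (S37°E, 4 km): east 4 sin 143° = 2.41, north 4 cos 143° = -3.19
Leg 4 (S87°W, 8 km): east 8 sin 267° = -7.99, north 8 cos 267° = -0.42
Net displacement: 8.70 east, -4.44 north. Direction back to start is (-8.70, 4.44): bearing = atan2(-8.70, 4.44) mod 360° = 297.01° ≈ 297°.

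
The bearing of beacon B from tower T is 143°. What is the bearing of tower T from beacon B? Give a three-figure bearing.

Back-bearing = 143° + 180° = 323°.

323°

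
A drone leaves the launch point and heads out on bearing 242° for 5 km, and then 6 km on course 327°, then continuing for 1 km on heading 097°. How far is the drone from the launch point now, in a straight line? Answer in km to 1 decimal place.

7.2 km

Leg 1 (242°, 5 km): east 5 sin 242° = -4.41, north 5 cos 242° = -2.35
Leg 2 (327°, 6 km): east 6 sin 327° = -3.27, north 6 cos 327° = 5.03
Leg 3 (097°, 1 km): east 1 sin 97° = 0.99, north 1 cos 97° = -0.12
Net: -6.69 east, 2.56 north. Distance = √((-6.69)² + (2.56)²) = 7.164 km.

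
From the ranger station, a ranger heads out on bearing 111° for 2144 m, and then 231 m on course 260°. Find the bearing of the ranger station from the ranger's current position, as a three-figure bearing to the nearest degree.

Leg 1 (111°, 2144 m): east 2144 sin 111° = 2001.60, north 2144 cos 111° = -768.34
Leg 2 (260°, 231 m): east 231 sin 260° = -227.49, north 231 cos 260° = -40.11
Net displacement: 1774.11 east, -808.45 north. Direction back to start is (-1774.11, 808.45): bearing = atan2(-1774.11, 808.45) mod 360° = 294.50° ≈ 294°.

294°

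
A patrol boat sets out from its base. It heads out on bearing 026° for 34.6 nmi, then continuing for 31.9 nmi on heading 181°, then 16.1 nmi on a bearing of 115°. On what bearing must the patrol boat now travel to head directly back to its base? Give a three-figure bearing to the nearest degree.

Leg 1 (026°, 34.6 nmi): east 34.6 sin 26° = 15.17, north 34.6 cos 26° = 31.10
Leg 2 (181°, 31.9 nmi): east 31.9 sin 181° = -0.56, north 31.9 cos 181° = -31.90
Leg 3 (115°, 16.1 nmi): east 16.1 sin 115° = 14.59, north 16.1 cos 115° = -6.80
Net displacement: 29.20 east, -7.60 north. Direction back to start is (-29.20, 7.60): bearing = atan2(-29.20, 7.60) mod 360° = 284.59° ≈ 285°.

285°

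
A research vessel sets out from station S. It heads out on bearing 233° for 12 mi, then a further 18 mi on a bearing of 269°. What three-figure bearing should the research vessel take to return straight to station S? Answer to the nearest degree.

Leg 1 (233°, 12 mi): east 12 sin 233° = -9.58, north 12 cos 233° = -7.22
Leg 2 (269°, 18 mi): east 18 sin 269° = -18.00, north 18 cos 269° = -0.31
Net displacement: -27.58 east, -7.54 north. Direction back to start is (27.58, 7.54): bearing = atan2(27.58, 7.54) mod 360° = 74.72° ≈ 075°.

075°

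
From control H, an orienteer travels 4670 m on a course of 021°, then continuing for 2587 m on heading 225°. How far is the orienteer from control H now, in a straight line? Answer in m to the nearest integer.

2535 m

Leg 1 (021°, 4670 m): east 4670 sin 21° = 1673.58, north 4670 cos 21° = 4359.82
Leg 2 (225°, 2587 m): east 2587 sin 225° = -1829.29, north 2587 cos 225° = -1829.29
Net: -155.71 east, 2530.54 north. Distance = √((-155.71)² + (2530.54)²) = 2535.321 m.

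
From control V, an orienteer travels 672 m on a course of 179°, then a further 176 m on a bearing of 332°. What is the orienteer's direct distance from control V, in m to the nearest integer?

521 m

Leg 1 (179°, 672 m): east 672 sin 179° = 11.73, north 672 cos 179° = -671.90
Leg 2 (332°, 176 m): east 176 sin 332° = -82.63, north 176 cos 332° = 155.40
Net: -70.90 east, -516.50 north. Distance = √((-70.90)² + (-516.50)²) = 521.342 m.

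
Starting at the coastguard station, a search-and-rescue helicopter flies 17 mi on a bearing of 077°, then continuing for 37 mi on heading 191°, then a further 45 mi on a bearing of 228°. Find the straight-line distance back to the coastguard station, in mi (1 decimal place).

67.0 mi

Leg 1 (077°, 17 mi): east 17 sin 77° = 16.56, north 17 cos 77° = 3.82
Leg 2 (191°, 37 mi): east 37 sin 191° = -7.06, north 37 cos 191° = -36.32
Leg 3 (228°, 45 mi): east 45 sin 228° = -33.44, north 45 cos 228° = -30.11
Net: -23.94 east, -62.61 north. Distance = √((-23.94)² + (-62.61)²) = 67.027 mi.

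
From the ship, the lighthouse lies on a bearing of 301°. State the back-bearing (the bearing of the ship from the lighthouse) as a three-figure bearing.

Back-bearing = 301° − 180° = 121°.

121°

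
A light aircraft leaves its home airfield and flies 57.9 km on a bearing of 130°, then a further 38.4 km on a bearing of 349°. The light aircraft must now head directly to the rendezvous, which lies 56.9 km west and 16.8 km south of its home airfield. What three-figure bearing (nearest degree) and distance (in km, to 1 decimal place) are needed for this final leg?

Leg 1 (130°, 57.9 km): east 57.9 sin 130° = 44.35, north 57.9 cos 130° = -37.22
Leg 2 (349°, 38.4 km): east 38.4 sin 349° = -7.33, north 38.4 cos 349° = 37.69
Current position: (37.03, 0.48). Target: (-56.9, -16.8). Remaining: Δeast = -93.93, Δnorth = -17.28.
Bearing = atan2(-93.93, -17.28) mod 360° = 259.58°; distance = √((-93.93)² + (-17.28)²) = 95.503 km.

260°, 95.5 km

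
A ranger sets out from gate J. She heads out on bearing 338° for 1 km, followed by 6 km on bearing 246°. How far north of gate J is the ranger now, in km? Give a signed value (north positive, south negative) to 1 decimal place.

Leg 1 (338°, 1 km): east 1 sin 338° = -0.37, north 1 cos 338° = 0.93
Leg 2 (246°, 6 km): east 6 sin 246° = -5.48, north 6 cos 246° = -2.44
Net north component: -1.51 km.

-1.5 km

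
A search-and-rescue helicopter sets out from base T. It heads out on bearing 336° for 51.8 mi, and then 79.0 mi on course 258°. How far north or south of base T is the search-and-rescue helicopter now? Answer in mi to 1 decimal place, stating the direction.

Leg 1 (336°, 51.8 mi): east 51.8 sin 336° = -21.07, north 51.8 cos 336° = 47.32
Leg 2 (258°, 79.0 mi): east 79.0 sin 258° = -77.27, north 79.0 cos 258° = -16.43
Net north component: 30.90 mi.

30.9 mi north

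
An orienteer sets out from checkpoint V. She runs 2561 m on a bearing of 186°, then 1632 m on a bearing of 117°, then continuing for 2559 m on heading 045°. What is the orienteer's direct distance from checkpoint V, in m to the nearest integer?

3341 m

Leg 1 (186°, 2561 m): east 2561 sin 186° = -267.70, north 2561 cos 186° = -2546.97
Leg 2 (117°, 1632 m): east 1632 sin 117° = 1454.12, north 1632 cos 117° = -740.91
Leg 3 (045°, 2559 m): east 2559 sin 45° = 1809.49, north 2559 cos 45° = 1809.49
Net: 2995.91 east, -1478.40 north. Distance = √((2995.91)² + (-1478.40)²) = 3340.830 m.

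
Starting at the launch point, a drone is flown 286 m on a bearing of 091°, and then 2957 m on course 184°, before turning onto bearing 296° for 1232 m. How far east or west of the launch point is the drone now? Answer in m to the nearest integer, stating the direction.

1028 m west

Leg 1 (091°, 286 m): east 286 sin 91° = 285.96, north 286 cos 91° = -4.99
Leg 2 (184°, 2957 m): east 2957 sin 184° = -206.27, north 2957 cos 184° = -2949.80
Leg 3 (296°, 1232 m): east 1232 sin 296° = -1107.31, north 1232 cos 296° = 540.07
Net east component: -1027.63 m.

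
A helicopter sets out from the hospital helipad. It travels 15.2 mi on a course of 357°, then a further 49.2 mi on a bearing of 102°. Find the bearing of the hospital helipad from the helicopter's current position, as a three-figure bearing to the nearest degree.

264°

Leg 1 (357°, 15.2 mi): east 15.2 sin 357° = -0.80, north 15.2 cos 357° = 15.18
Leg 2 (102°, 49.2 mi): east 49.2 sin 102° = 48.12, north 49.2 cos 102° = -10.23
Net displacement: 47.33 east, 4.95 north. Direction back to start is (-47.33, -4.95): bearing = atan2(-47.33, -4.95) mod 360° = 264.03° ≈ 264°.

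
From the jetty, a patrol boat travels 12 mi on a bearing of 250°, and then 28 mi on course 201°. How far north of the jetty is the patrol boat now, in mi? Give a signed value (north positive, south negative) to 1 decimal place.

-30.2 mi

Leg 1 (250°, 12 mi): east 12 sin 250° = -11.28, north 12 cos 250° = -4.10
Leg 2 (201°, 28 mi): east 28 sin 201° = -10.03, north 28 cos 201° = -26.14
Net north component: -30.24 mi.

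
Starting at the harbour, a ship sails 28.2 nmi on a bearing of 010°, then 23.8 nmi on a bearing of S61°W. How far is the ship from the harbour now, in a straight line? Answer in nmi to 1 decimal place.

22.7 nmi

Leg 1 (010°, 28.2 nmi): east 28.2 sin 10° = 4.90, north 28.2 cos 10° = 27.77
Leg 2 (S61°W, 23.8 nmi): east 23.8 sin 241° = -20.82, north 23.8 cos 241° = -11.54
Net: -15.92 east, 16.23 north. Distance = √((-15.92)² + (16.23)²) = 22.736 nmi.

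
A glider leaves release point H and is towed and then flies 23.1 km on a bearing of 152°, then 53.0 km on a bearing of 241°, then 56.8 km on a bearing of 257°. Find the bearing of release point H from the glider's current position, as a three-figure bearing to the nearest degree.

057°

Leg 1 (152°, 23.1 km): east 23.1 sin 152° = 10.84, north 23.1 cos 152° = -20.40
Leg 2 (241°, 53.0 km): east 53.0 sin 241° = -46.35, north 53.0 cos 241° = -25.69
Leg 3 (257°, 56.8 km): east 56.8 sin 257° = -55.34, north 56.8 cos 257° = -12.78
Net displacement: -90.85 east, -58.87 north. Direction back to start is (90.85, 58.87): bearing = atan2(90.85, 58.87) mod 360° = 57.06° ≈ 057°.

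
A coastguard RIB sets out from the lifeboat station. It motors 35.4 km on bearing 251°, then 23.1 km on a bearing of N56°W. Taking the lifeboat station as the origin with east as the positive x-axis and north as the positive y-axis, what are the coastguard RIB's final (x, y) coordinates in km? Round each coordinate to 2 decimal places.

Leg 1 (251°, 35.4 km): east 35.4 sin 251° = -33.47, north 35.4 cos 251° = -11.53
Leg 2 (N56°W, 23.1 km): east 23.1 sin 304° = -19.15, north 23.1 cos 304° = 12.92
Summing: -52.62 km east, 1.39 km north → (-52.62, 1.39).

(-52.62, 1.39)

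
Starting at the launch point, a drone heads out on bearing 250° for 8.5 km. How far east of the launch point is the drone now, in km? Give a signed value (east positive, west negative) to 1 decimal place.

Leg 1 (250°, 8.5 km): east 8.5 sin 250° = -7.99, north 8.5 cos 250° = -2.91
Net east component: -7.99 km.

-8.0 km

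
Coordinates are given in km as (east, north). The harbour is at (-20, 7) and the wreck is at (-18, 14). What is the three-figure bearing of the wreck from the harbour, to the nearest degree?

Δeast = -18 − -20 = 2.00; Δnorth = 14 − 7 = 7.00.
Bearing = atan2(Δeast, Δnorth) mod 360° = 15.95° ≈ 016°.

016°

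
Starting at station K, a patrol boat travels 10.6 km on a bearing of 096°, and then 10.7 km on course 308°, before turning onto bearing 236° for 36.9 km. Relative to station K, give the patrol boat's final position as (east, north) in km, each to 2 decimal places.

Leg 1 (096°, 10.6 km): east 10.6 sin 96° = 10.54, north 10.6 cos 96° = -1.11
Leg 2 (308°, 10.7 km): east 10.7 sin 308° = -8.43, north 10.7 cos 308° = 6.59
Leg 3 (236°, 36.9 km): east 36.9 sin 236° = -30.59, north 36.9 cos 236° = -20.63
Summing: -28.48 km east, -15.15 km north → (-28.48, -15.15).

(-28.48, -15.15)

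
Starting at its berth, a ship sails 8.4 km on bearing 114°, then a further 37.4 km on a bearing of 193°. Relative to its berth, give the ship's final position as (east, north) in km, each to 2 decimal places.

(-0.74, -39.86)

Leg 1 (114°, 8.4 km): east 8.4 sin 114° = 7.67, north 8.4 cos 114° = -3.42
Leg 2 (193°, 37.4 km): east 37.4 sin 193° = -8.41, north 37.4 cos 193° = -36.44
Summing: -0.74 km east, -39.86 km north → (-0.74, -39.86).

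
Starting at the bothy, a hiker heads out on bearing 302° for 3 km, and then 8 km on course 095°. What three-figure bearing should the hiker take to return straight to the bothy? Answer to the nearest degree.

261°

Leg 1 (302°, 3 km): east 3 sin 302° = -2.54, north 3 cos 302° = 1.59
Leg 2 (095°, 8 km): east 8 sin 95° = 7.97, north 8 cos 95° = -0.70
Net displacement: 5.43 east, 0.89 north. Direction back to start is (-5.43, -0.89): bearing = atan2(-5.43, -0.89) mod 360° = 260.66° ≈ 261°.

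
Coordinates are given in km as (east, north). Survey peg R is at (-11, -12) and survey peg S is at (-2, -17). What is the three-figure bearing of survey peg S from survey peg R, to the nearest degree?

Δeast = -2 − -11 = 9.00; Δnorth = -17 − -12 = -5.00.
Bearing = atan2(Δeast, Δnorth) mod 360° = 119.05° ≈ 119°.

119°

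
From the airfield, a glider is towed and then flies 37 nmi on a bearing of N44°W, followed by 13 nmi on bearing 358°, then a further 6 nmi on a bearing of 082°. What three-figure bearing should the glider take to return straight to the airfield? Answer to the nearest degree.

153°

Leg 1 (N44°W, 37 nmi): east 37 sin 316° = -25.70, north 37 cos 316° = 26.62
Leg 2 (358°, 13 nmi): east 13 sin 358° = -0.45, north 13 cos 358° = 12.99
Leg 3 (082°, 6 nmi): east 6 sin 82° = 5.94, north 6 cos 82° = 0.84
Net displacement: -20.21 east, 40.44 north. Direction back to start is (20.21, -40.44): bearing = atan2(20.21, -40.44) mod 360° = 153.44° ≈ 153°.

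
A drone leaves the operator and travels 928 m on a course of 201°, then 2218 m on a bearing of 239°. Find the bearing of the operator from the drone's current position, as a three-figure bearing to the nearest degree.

048°

Leg 1 (201°, 928 m): east 928 sin 201° = -332.57, north 928 cos 201° = -866.36
Leg 2 (239°, 2218 m): east 2218 sin 239° = -1901.20, north 2218 cos 239° = -1142.35
Net displacement: -2233.76 east, -2008.72 north. Direction back to start is (2233.76, 2008.72): bearing = atan2(2233.76, 2008.72) mod 360° = 48.04° ≈ 048°.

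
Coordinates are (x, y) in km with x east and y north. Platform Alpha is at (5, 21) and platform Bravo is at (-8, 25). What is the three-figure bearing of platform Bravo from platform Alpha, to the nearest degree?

287°

Δeast = -8 − 5 = -13.00; Δnorth = 25 − 21 = 4.00.
Bearing = atan2(Δeast, Δnorth) mod 360° = 287.10° ≈ 287°.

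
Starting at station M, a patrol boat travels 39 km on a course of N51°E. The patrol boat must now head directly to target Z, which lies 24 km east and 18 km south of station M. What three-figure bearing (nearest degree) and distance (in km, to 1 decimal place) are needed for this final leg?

Leg 1 (N51°E, 39 km): east 39 sin 51° = 30.31, north 39 cos 51° = 24.54
Current position: (30.31, 24.54). Target: (24, -18). Remaining: Δeast = -6.31, Δnorth = -42.54.
Bearing = atan2(-6.31, -42.54) mod 360° = 188.43°; distance = √((-6.31)² + (-42.54)²) = 43.009 km.

188°, 43.0 km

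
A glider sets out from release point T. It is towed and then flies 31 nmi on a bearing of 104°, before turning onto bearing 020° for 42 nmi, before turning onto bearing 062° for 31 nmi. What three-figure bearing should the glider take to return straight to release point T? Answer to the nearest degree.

Leg 1 (104°, 31 nmi): east 31 sin 104° = 30.08, north 31 cos 104° = -7.50
Leg 2 (020°, 42 nmi): east 42 sin 20° = 14.36, north 42 cos 20° = 39.47
Leg 3 (062°, 31 nmi): east 31 sin 62° = 27.37, north 31 cos 62° = 14.55
Net displacement: 71.82 east, 46.52 north. Direction back to start is (-71.82, -46.52): bearing = atan2(-71.82, -46.52) mod 360° = 237.07° ≈ 237°.

237°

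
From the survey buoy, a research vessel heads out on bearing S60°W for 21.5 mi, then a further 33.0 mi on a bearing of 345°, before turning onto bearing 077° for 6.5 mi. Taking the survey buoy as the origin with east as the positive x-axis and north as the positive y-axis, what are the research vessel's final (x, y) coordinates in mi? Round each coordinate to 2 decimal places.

(-20.83, 22.59)

Leg 1 (S60°W, 21.5 mi): east 21.5 sin 240° = -18.62, north 21.5 cos 240° = -10.75
Leg 2 (345°, 33.0 mi): east 33.0 sin 345° = -8.54, north 33.0 cos 345° = 31.88
Leg 3 (077°, 6.5 mi): east 6.5 sin 77° = 6.33, north 6.5 cos 77° = 1.46
Summing: -20.83 mi east, 22.59 mi north → (-20.83, 22.59).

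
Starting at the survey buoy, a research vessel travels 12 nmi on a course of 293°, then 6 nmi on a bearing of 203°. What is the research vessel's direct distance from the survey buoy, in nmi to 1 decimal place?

Leg 1 (293°, 12 nmi): east 12 sin 293° = -11.05, north 12 cos 293° = 4.69
Leg 2 (203°, 6 nmi): east 6 sin 203° = -2.34, north 6 cos 203° = -5.52
Net: -13.39 east, -0.83 north. Distance = √((-13.39)² + (-0.83)²) = 13.416 nmi.

13.4 nmi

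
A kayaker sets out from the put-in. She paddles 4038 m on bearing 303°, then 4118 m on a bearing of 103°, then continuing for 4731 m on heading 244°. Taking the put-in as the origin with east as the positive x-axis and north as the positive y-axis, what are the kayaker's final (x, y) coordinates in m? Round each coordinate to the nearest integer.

Leg 1 (303°, 4038 m): east 4038 sin 303° = -3386.55, north 4038 cos 303° = 2199.25
Leg 2 (103°, 4118 m): east 4118 sin 103° = 4012.46, north 4118 cos 103° = -926.35
Leg 3 (244°, 4731 m): east 4731 sin 244° = -4252.19, north 4731 cos 244° = -2073.93
Summing: -3626.29 m east, -801.03 m north → (-3626, -801).

(-3626, -801)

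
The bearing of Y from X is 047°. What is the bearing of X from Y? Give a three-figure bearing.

227°

Back-bearing = 047° + 180° = 227°.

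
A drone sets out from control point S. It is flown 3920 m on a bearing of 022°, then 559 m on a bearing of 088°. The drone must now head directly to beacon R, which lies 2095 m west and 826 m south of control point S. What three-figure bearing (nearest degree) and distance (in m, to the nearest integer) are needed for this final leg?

223°, 6088 m

Leg 1 (022°, 3920 m): east 3920 sin 22° = 1468.46, north 3920 cos 22° = 3634.56
Leg 2 (088°, 559 m): east 559 sin 88° = 558.66, north 559 cos 88° = 19.51
Current position: (2027.12, 3654.07). Target: (-2095, -826). Remaining: Δeast = -4122.12, Δnorth = -4480.07.
Bearing = atan2(-4122.12, -4480.07) mod 360° = 222.62°; distance = √((-4122.12)² + (-4480.07)²) = 6087.929 m.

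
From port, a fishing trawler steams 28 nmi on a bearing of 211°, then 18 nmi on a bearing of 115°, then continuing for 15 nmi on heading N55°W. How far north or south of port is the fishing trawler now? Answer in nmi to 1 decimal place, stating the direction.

Leg 1 (211°, 28 nmi): east 28 sin 211° = -14.42, north 28 cos 211° = -24.00
Leg 2 (115°, 18 nmi): east 18 sin 115° = 16.31, north 18 cos 115° = -7.61
Leg 3 (N55°W, 15 nmi): east 15 sin 305° = -12.29, north 15 cos 305° = 8.60
Net north component: -23.00 nmi.

23.0 nmi south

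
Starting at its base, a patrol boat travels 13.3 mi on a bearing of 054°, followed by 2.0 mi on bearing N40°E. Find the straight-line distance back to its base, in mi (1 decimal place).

15.2 mi

Leg 1 (054°, 13.3 mi): east 13.3 sin 54° = 10.76, north 13.3 cos 54° = 7.82
Leg 2 (N40°E, 2.0 mi): east 2.0 sin 40° = 1.29, north 2.0 cos 40° = 1.53
Net: 12.05 east, 9.35 north. Distance = √((12.05)² + (9.35)²) = 15.248 mi.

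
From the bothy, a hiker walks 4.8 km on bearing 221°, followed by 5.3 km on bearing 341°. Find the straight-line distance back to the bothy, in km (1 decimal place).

Leg 1 (221°, 4.8 km): east 4.8 sin 221° = -3.15, north 4.8 cos 221° = -3.62
Leg 2 (341°, 5.3 km): east 5.3 sin 341° = -1.73, north 5.3 cos 341° = 5.01
Net: -4.87 east, 1.39 north. Distance = √((-4.87)² + (1.39)²) = 5.069 km.

5.1 km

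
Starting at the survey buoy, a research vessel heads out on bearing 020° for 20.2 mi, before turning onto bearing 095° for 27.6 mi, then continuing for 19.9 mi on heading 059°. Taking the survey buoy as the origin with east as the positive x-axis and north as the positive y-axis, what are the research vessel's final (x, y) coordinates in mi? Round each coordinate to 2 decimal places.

(51.46, 26.83)

Leg 1 (020°, 20.2 mi): east 20.2 sin 20° = 6.91, north 20.2 cos 20° = 18.98
Leg 2 (095°, 27.6 mi): east 27.6 sin 95° = 27.49, north 27.6 cos 95° = -2.41
Leg 3 (059°, 19.9 mi): east 19.9 sin 59° = 17.06, north 19.9 cos 59° = 10.25
Summing: 51.46 mi east, 26.83 mi north → (51.46, 26.83).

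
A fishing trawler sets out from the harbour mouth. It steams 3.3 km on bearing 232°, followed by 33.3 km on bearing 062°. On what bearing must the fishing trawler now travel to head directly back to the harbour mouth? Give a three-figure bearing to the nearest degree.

243°

Leg 1 (232°, 3.3 km): east 3.3 sin 232° = -2.60, north 3.3 cos 232° = -2.03
Leg 2 (062°, 33.3 km): east 33.3 sin 62° = 29.40, north 33.3 cos 62° = 15.63
Net displacement: 26.80 east, 13.60 north. Direction back to start is (-26.80, -13.60): bearing = atan2(-26.80, -13.60) mod 360° = 243.09° ≈ 243°.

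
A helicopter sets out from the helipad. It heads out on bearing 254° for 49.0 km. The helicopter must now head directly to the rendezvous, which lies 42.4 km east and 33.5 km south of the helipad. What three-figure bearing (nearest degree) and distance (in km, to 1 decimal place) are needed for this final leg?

Leg 1 (254°, 49.0 km): east 49.0 sin 254° = -47.10, north 49.0 cos 254° = -13.51
Current position: (-47.10, -13.51). Target: (42.4, -33.5). Remaining: Δeast = 89.50, Δnorth = -19.99.
Bearing = atan2(89.50, -19.99) mod 360° = 102.59°; distance = √((89.50)² + (-19.99)²) = 91.708 km.

103°, 91.7 km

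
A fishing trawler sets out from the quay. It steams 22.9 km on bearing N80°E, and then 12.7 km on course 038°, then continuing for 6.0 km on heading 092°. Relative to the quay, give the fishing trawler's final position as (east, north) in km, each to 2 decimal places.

(36.37, 13.77)

Leg 1 (N80°E, 22.9 km): east 22.9 sin 80° = 22.55, north 22.9 cos 80° = 3.98
Leg 2 (038°, 12.7 km): east 12.7 sin 38° = 7.82, north 12.7 cos 38° = 10.01
Leg 3 (092°, 6.0 km): east 6.0 sin 92° = 6.00, north 6.0 cos 92° = -0.21
Summing: 36.37 km east, 13.77 km north → (36.37, 13.77).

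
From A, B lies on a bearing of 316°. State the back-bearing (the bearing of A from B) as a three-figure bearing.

136°

Back-bearing = 316° − 180° = 136°.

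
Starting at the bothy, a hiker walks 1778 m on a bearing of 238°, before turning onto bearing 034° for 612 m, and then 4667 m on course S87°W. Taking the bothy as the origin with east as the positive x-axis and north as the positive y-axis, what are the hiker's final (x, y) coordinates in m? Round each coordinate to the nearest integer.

(-5826, -679)

Leg 1 (238°, 1778 m): east 1778 sin 238° = -1507.83, north 1778 cos 238° = -942.20
Leg 2 (034°, 612 m): east 612 sin 34° = 342.23, north 612 cos 34° = 507.37
Leg 3 (S87°W, 4667 m): east 4667 sin 267° = -4660.60, north 4667 cos 267° = -244.25
Summing: -5826.21 m east, -679.08 m north → (-5826, -679).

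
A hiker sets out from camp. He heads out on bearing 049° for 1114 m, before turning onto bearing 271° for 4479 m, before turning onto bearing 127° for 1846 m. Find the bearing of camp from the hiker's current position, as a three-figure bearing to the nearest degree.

Leg 1 (049°, 1114 m): east 1114 sin 49° = 840.75, north 1114 cos 49° = 730.85
Leg 2 (271°, 4479 m): east 4479 sin 271° = -4478.32, north 4479 cos 271° = 78.17
Leg 3 (127°, 1846 m): east 1846 sin 127° = 1474.28, north 1846 cos 127° = -1110.95
Net displacement: -2163.29 east, -301.93 north. Direction back to start is (2163.29, 301.93): bearing = atan2(2163.29, 301.93) mod 360° = 82.05° ≈ 082°.

082°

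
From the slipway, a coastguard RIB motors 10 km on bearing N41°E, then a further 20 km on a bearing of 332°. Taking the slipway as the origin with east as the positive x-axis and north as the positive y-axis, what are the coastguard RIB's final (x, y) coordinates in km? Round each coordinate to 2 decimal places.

(-2.83, 25.21)

Leg 1 (N41°E, 10 km): east 10 sin 41° = 6.56, north 10 cos 41° = 7.55
Leg 2 (332°, 20 km): east 20 sin 332° = -9.39, north 20 cos 332° = 17.66
Summing: -2.83 km east, 25.21 km north → (-2.83, 25.21).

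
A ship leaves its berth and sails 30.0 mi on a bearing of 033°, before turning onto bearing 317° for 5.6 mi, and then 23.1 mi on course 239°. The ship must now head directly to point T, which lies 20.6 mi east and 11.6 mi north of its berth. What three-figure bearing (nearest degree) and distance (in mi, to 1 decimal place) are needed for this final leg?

Leg 1 (033°, 30.0 mi): east 30.0 sin 33° = 16.34, north 30.0 cos 33° = 25.16
Leg 2 (317°, 5.6 mi): east 5.6 sin 317° = -3.82, north 5.6 cos 317° = 4.10
Leg 3 (239°, 23.1 mi): east 23.1 sin 239° = -19.80, north 23.1 cos 239° = -11.90
Current position: (-7.28, 17.36). Target: (20.6, 11.6). Remaining: Δeast = 27.88, Δnorth = -5.76.
Bearing = atan2(27.88, -5.76) mod 360° = 101.67°; distance = √((27.88)² + (-5.76)²) = 28.469 mi.

102°, 28.5 mi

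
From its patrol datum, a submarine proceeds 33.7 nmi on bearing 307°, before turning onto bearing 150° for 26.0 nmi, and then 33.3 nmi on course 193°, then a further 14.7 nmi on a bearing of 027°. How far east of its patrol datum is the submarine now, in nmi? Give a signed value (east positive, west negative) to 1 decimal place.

Leg 1 (307°, 33.7 nmi): east 33.7 sin 307° = -26.91, north 33.7 cos 307° = 20.28
Leg 2 (150°, 26.0 nmi): east 26.0 sin 150° = 13.00, north 26.0 cos 150° = -22.52
Leg 3 (193°, 33.3 nmi): east 33.3 sin 193° = -7.49, north 33.3 cos 193° = -32.45
Leg 4 (027°, 14.7 nmi): east 14.7 sin 27° = 6.67, north 14.7 cos 27° = 13.10
Net east component: -14.73 nmi.

-14.7 nmi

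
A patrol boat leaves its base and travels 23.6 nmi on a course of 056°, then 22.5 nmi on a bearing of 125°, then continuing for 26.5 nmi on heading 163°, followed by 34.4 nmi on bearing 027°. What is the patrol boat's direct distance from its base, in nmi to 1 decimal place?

Leg 1 (056°, 23.6 nmi): east 23.6 sin 56° = 19.57, north 23.6 cos 56° = 13.20
Leg 2 (125°, 22.5 nmi): east 22.5 sin 125° = 18.43, north 22.5 cos 125° = -12.91
Leg 3 (163°, 26.5 nmi): east 26.5 sin 163° = 7.75, north 26.5 cos 163° = -25.34
Leg 4 (027°, 34.4 nmi): east 34.4 sin 27° = 15.62, north 34.4 cos 27° = 30.65
Net: 61.36 east, 5.60 north. Distance = √((61.36)² + (5.60)²) = 61.616 nmi.

61.6 nmi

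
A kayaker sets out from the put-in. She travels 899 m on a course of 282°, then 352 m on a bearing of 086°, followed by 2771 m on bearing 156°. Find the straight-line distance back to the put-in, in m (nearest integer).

Leg 1 (282°, 899 m): east 899 sin 282° = -879.35, north 899 cos 282° = 186.91
Leg 2 (086°, 352 m): east 352 sin 86° = 351.14, north 352 cos 86° = 24.55
Leg 3 (156°, 2771 m): east 2771 sin 156° = 1127.07, north 2771 cos 156° = -2531.43
Net: 598.86 east, -2319.97 north. Distance = √((598.86)² + (-2319.97)²) = 2396.013 m.

2396 m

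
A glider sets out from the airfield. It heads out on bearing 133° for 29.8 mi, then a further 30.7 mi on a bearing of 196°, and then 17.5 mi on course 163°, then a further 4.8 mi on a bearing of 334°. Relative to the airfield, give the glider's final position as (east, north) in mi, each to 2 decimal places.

Leg 1 (133°, 29.8 mi): east 29.8 sin 133° = 21.79, north 29.8 cos 133° = -20.32
Leg 2 (196°, 30.7 mi): east 30.7 sin 196° = -8.46, north 30.7 cos 196° = -29.51
Leg 3 (163°, 17.5 mi): east 17.5 sin 163° = 5.12, north 17.5 cos 163° = -16.74
Leg 4 (334°, 4.8 mi): east 4.8 sin 334° = -2.10, north 4.8 cos 334° = 4.31
Summing: 16.34 mi east, -62.26 mi north → (16.34, -62.26).

(16.34, -62.26)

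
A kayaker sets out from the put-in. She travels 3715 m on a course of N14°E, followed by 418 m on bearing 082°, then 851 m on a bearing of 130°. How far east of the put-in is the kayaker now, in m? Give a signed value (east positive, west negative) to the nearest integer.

1965 m

Leg 1 (N14°E, 3715 m): east 3715 sin 14° = 898.74, north 3715 cos 14° = 3604.65
Leg 2 (082°, 418 m): east 418 sin 82° = 413.93, north 418 cos 82° = 58.17
Leg 3 (130°, 851 m): east 851 sin 130° = 651.90, north 851 cos 130° = -547.01
Net east component: 1964.58 m.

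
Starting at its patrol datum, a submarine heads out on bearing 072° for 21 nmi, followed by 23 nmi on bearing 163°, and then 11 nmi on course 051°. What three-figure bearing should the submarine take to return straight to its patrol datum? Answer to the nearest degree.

Leg 1 (072°, 21 nmi): east 21 sin 72° = 19.97, north 21 cos 72° = 6.49
Leg 2 (163°, 23 nmi): east 23 sin 163° = 6.72, north 23 cos 163° = -22.00
Leg 3 (051°, 11 nmi): east 11 sin 51° = 8.55, north 11 cos 51° = 6.92
Net displacement: 35.25 east, -8.58 north. Direction back to start is (-35.25, 8.58): bearing = atan2(-35.25, 8.58) mod 360° = 283.69° ≈ 284°.

284°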